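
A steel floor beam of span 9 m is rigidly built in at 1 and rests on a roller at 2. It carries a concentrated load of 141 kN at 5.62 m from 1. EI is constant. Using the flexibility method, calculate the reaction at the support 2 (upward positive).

R_2 = 65.3 kN

Take the reaction at 2 as the redundant and release it; the primary structure is a cantilever fixed at 1.
Deflection at 2 on the released cantilever, summing each load's contribution:
  point load 141 at a = 5.62: Pa²(3L − a)/(6EI) = 15869/EI
Tip deflection under a unit load at 2: L³/(3EI) = 243/EI.
Compatibility at 2: δ_0 − R_2·δ_{22} = 0, so R_2 = 15869/243 = 65.3 kN.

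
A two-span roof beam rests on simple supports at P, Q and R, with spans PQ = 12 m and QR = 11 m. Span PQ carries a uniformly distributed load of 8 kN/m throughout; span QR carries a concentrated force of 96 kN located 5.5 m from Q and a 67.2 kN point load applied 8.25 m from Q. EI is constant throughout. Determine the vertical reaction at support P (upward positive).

R_P = 30.4 kN

Take M_Q as the redundant. Released structure: two simple spans PQ and QR with a hinge at Q.
End slopes at the hinge Q, treating each span as simply supported:
  span PQ: UDL 8: wL³/(24EI) = 576/EI
  span QR: point load 96 at a = 5.5: Pab(L + b)/(6LEI) = 726/EI
  span QR: point load 67.2 at a = 8.25: Pab(L + b)/(6LEI) = 317.6/EI
  relative rotation θ_0 = (576 + 1044)/EI = 1620/EI
A unit hogging moment at Q produces rotation L₁/(3EI) + L₂/(3EI) = 7.667/EI.
Compatibility: M_Q·(L₁+L₂)/(3EI) = θ_0, giving M_Q = 211.3 kN·m (hogging).
Span PQ, ΣM about P with M_Q applied at Q: R_Q^{PQ}·12 = 576 + 211.3, so R_Q^{PQ} = 65.6 kN and R_P = 96 − 65.6 = 30.4 kN.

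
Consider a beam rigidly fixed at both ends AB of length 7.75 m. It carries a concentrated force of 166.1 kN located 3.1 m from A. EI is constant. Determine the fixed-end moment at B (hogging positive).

M_B = 123.6 kN·m

Take the two fixed-end moments M_A, M_B as redundants; the released structure is the simple span AB.
Simple-span end rotations at A and B under the given loads:
  at A: point load 166.1 at a = 3.1: Pab(L + b)/(6LEI) = 638.5/EI
  at B: point load 166.1 at a = 3.1: Pab(L + a)/(6LEI) = 558.7/EI
  θ_A0 = 638.5/EI,  θ_B0 = 558.7/EI
Flexibility coefficients: a unit moment at one end gives L/(3EI) there and L/(6EI) at the far end, so f₁₁ = f₂₂ = 2.583/EI and f₁₂ = f₂₁ = 1.292/EI.
Compatibility — zero rotation at each built-in end:
  2.583 M_A + 1.292 M_B = 638.5
  1.292 M_A + 2.583 M_B = 558.7
Solving the pair gives M_A = 185.4 kN·m and M_B = 123.6 kN·m (hogging).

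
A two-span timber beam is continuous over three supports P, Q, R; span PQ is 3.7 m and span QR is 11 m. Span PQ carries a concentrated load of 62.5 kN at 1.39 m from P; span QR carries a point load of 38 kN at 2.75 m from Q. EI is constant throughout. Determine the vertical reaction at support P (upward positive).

R_P = 22.61 kN

Insert a hinge at Q; M_Q is the redundant, and each span becomes simply supported.
End slopes at the hinge Q, treating each span as simply supported:
  span PQ: point load 62.5 at a = 1.39: Pab(L + a)/(6LEI) = 46.01/EI
  span QR: point load 38 at a = 2.75: Pab(L + b)/(6LEI) = 251.5/EI
  relative rotation θ_0 = (46.01 + 251.5)/EI = 297.5/EI
A unit hogging moment at Q produces rotation L₁/(3EI) + L₂/(3EI) = 4.9/EI.
Compatibility: M_Q·(L₁+L₂)/(3EI) = θ_0, giving M_Q = 60.71 kN·m (hogging).
Span PQ, ΣM about P with M_Q applied at Q: R_Q^{PQ}·3.7 = 86.88 + 60.71, so R_Q^{PQ} = 39.89 kN and R_P = 62.5 − 39.89 = 22.61 kN.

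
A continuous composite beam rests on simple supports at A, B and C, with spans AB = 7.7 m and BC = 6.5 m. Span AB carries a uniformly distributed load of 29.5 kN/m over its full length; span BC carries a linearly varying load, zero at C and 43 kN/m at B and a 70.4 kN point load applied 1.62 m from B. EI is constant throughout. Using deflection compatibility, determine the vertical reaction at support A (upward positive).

Release continuity at B by inserting a hinge; the redundant is the internal moment M_B. The primary structure is two simply-supported spans AB and BC.
Rotations at B on the released spans (each span's end-slope, ×1/EI):
  span AB: UDL 29.5: wL³/(24EI) = 561.2/EI
  span BC: triangular load, peak 43: w₀L³/(45EI) = 262.4/EI
  span BC: point load 70.4 at a = 1.62: Pab(L + b)/(6LEI) = 162.4/EI
  relative rotation θ_0 = (561.2 + 424.8)/EI = 986/EI
A unit hogging moment at B produces rotation L₁/(3EI) + L₂/(3EI) = 4.733/EI.
Slope continuity at B: θ_0 = M_B·4.733/EI, so M_B = 986/4.733 = 208.3 kN·m (hogging).
Span AB, ΣM about A with M_B applied at B: R_B^{AB}·7.7 = 874.5 + 208.3, so R_B^{AB} = 140.6 kN and R_A = 227.2 − 140.6 = 86.52 kN.

R_A = 86.52 kN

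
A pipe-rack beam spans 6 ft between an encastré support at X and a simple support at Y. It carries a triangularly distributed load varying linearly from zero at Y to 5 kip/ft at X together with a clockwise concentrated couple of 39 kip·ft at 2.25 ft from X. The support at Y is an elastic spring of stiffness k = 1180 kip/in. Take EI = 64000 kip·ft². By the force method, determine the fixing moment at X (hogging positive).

M_X = 18.52 kip·ft

Choose R_Y as the redundant. The primary structure is the cantilever fixed at X.
Deflection at Y on the released cantilever, summing each load's contribution:
  triangular load, peak 5 at the fixed end: w₀L⁴/(30EI) = 216/EI
  clockwise couple 39 at a = 2.25: M₀a(2L − a)/(2EI) = 427.8/EI
  δ_0 = 643.8/EI
Flexibility coefficient — unit upward force at Y: δ_{YY} = L³/(3EI) = 72/EI.
With EI = 64000 kip·ft²: δ_0 = 0.010059 ft and δ_{YY} = 0.001125 ft/kip.
Compatibility — the spring shortens by R_Y/k under the reaction it provides: δ_0 − R_Y·δ_{YY} = R_Y/k. With 1/k = 1/(1180×12) ft/kip = 0.000071 ft/kip, R_Y = δ_0 / (δ_{YY} + 1/k) = 0.010059 / (0.001125 + 0.000071) = 8.413 kip.
Moment equilibrium about X: M_X = Σ(load moments about X) − R_Y·L = 69 − 8.413×6 = 18.52 kip·ft.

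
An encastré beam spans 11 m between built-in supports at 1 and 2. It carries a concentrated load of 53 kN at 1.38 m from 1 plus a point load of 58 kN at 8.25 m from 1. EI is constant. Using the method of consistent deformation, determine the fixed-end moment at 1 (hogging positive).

M_1 = 85.85 kN·m

Release both end moments; the primary structure is a simply-supported span 12 with redundants M_1 and M_2.
End rotations of the released simple span under the applied load (×1/EI):
  at 1: point load 53 at a = 1.38: Pab(L + b)/(6LEI) = 219.8/EI
  at 2: point load 53 at a = 1.38: Pab(L + a)/(6LEI) = 132/EI
  at 1: point load 58 at a = 8.25: Pab(L + b)/(6LEI) = 274.1/EI
  at 2: point load 58 at a = 8.25: Pab(L + a)/(6LEI) = 383.8/EI
  θ_10 = 494/EI,  θ_20 = 515.8/EI
Flexibility coefficients: a unit moment at one end gives L/(3EI) there and L/(6EI) at the far end, so f₁₁ = f₂₂ = 3.667/EI and f₁₂ = f₂₁ = 1.833/EI.
Compatibility — zero rotation at each built-in end:
  3.667 M_1 + 1.833 M_2 = 494
  1.833 M_1 + 3.667 M_2 = 515.8
Solving the pair gives M_1 = 85.85 kN·m and M_2 = 97.74 kN·m (hogging).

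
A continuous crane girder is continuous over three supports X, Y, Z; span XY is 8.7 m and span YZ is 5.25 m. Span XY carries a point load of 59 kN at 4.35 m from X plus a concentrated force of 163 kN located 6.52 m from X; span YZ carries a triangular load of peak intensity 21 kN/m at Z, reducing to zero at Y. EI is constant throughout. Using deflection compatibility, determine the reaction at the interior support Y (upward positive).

R_Y = 236.6 kN

Release continuity at Y by inserting a hinge; the redundant is the internal moment M_Y. The primary structure is two simply-supported spans XY and YZ.
Rotations at Y on the released spans (each span's end-slope, ×1/EI):
  span XY: point load 59 at a = 4.35: Pab(L + a)/(6LEI) = 279.1/EI
  span XY: point load 163 at a = 6.52: Pab(L + a)/(6LEI) = 675.5/EI
  span YZ: triangular load, peak 21: 7w₀L³/(360EI) = 59.09/EI
  relative rotation θ_0 = (954.6 + 59.09)/EI = 1014/EI
A unit hogging moment at Y produces rotation L₁/(3EI) + L₂/(3EI) = 4.65/EI.
Slope continuity at Y: θ_0 = M_Y·4.65/EI, so M_Y = 1014/4.65 = 218 kN·m (hogging).
Span XY, ΣM about X with M_Y applied at Y: R_Y^{XY}·8.7 = 1319 + 218, so R_Y^{XY} = 176.7 kN and R_X = 222 − 176.7 = 45.29 kN.
Span YZ, ΣM about Z: R_Y^{YZ}·5.25 = 96.47 + 218, so R_Y^{YZ} = 59.9 kN and R_Z = 55.12 − 59.9 = -4.774 kN.
R_Y = 176.7 + 59.9 = 236.6 kN.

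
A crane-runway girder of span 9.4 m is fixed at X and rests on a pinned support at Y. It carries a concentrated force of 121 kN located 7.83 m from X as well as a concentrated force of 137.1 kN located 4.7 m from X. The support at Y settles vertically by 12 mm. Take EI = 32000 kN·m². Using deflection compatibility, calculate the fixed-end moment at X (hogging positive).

M_X = 347 kN·m

Choose R_Y as the redundant. The primary structure is the cantilever fixed at X.
Primary-structure tip deflection at Y by superposition:
  point load 121 at a = 7.83: Pa²(3L − a)/(6EI) = 25185/EI
  point load 137.1 at a = 4.7: Pa²(3L − a)/(6EI) = 11862/EI
  δ_0 = 37047/EI
Flexibility coefficient — unit upward force at Y: δ_{YY} = L³/(3EI) = 276.9/EI.
With EI = 32000 kN·m²: δ_0 = 1.1577 m and δ_{YY} = 0.008652 m/kN.
Compatibility — the beam at Y must follow the support down by 0.012 m: δ_0 − R_Y·δ_{YY} = 0.012, so R_Y = (1.1577 − 0.012)/0.008652 = 132.4 kN.
Moment equilibrium about X: M_X = Σ(load moments about X) − R_Y·L = 1592 − 132.4×9.4 = 347 kN·m.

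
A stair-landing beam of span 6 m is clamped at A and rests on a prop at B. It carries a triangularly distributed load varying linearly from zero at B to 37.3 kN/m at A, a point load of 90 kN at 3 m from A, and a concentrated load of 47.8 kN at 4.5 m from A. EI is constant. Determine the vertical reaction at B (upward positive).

Choose R_B as the redundant. The primary structure is the cantilever fixed at A.
Deflection at B on the released cantilever, summing each load's contribution:
  triangular load, peak 37.3 at the fixed end: w₀L⁴/(30EI) = 1611/EI
  point load 90 at a = 3: Pa²(3L − a)/(6EI) = 2025/EI
  point load 47.8 at a = 4.5: Pa²(3L − a)/(6EI) = 2178/EI
  δ_0 = 5814/EI
Flexibility coefficient — unit upward force at B: δ_{BB} = L³/(3EI) = 72/EI.
The prop prevents deflection at B: R_B = δ_0/δ_{BB} = 5814/72 = 80.75 kN.

R_B = 80.75 kN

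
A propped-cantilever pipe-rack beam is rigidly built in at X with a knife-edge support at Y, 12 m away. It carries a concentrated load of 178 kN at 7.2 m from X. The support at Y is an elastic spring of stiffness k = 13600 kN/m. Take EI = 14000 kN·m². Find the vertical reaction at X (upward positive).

R_X = 101.2 kN

Choose R_Y as the redundant. The primary structure is the cantilever fixed at X.
Free-end deflection of the primary structure under the applied loading (downward +):
  point load 178 at a = 7.2: Pa²(3L − a)/(6EI) = 44292/EI
Tip deflection under a unit load at Y: L³/(3EI) = 576/EI.
With EI = 14000 kN·m²: δ_0 = 3.1637 m and δ_{YY} = 0.041143 m/kN.
Compatibility — the spring shortens by R_Y/k under the reaction it provides: δ_0 − R_Y·δ_{YY} = R_Y/k. With 1/k = 0.000074 m/kN, R_Y = δ_0 / (δ_{YY} + 1/k) = 3.1637 / (0.041143 + 0.000074) = 76.76 kN.
Vertical equilibrium: R_X = ΣP − R_Y = 178 − 76.76 = 101.2 kN.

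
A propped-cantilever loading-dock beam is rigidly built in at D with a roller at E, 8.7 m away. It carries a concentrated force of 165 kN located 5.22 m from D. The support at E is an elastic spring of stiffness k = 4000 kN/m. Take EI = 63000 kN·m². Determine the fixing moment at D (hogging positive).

Remove the prop at E; the released (primary) structure is a cantilever built in at D.
Downward deflection at the released point E due to the loads:
  point load 165 at a = 5.22: Pa²(3L − a)/(6EI) = 15646/EI
Flexibility coefficient — unit upward force at E: δ_{EE} = L³/(3EI) = 219.5/EI.
With EI = 63000 kN·m²: δ_0 = 0.24835 m and δ_{EE} = 0.003484 m/kN.
Compatibility — the spring shortens by R_E/k under the reaction it provides: δ_0 − R_E·δ_{EE} = R_E/k. With 1/k = 0.00025 m/kN, R_E = δ_0 / (δ_{EE} + 1/k) = 0.24835 / (0.003484 + 0.00025) = 66.51 kN.
Moment equilibrium about D: M_D = Σ(load moments about D) − R_E·L = 861.3 − 66.51×8.7 = 282.7 kN·m.

M_D = 282.7 kN·m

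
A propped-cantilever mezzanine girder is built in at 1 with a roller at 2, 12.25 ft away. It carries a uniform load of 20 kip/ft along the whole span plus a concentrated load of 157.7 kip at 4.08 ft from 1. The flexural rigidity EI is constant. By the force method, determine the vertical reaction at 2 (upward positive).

R_2 = 115.2 kip

Choose R_2 as the redundant. The primary structure is the cantilever fixed at 1.
Primary-structure tip deflection at 2 by superposition:
  UDL 20: wL⁴/(8EI) = 56297/EI
  point load 157.7 at a = 4.08: Pa²(3L − a)/(6EI) = 14294/EI
  δ_0 = 70591/EI
Flexibility coefficient — unit upward force at 2: δ_{22} = L³/(3EI) = 612.8/EI.
Compatibility at 2: δ_0 − R_2·δ_{22} = 0, so R_2 = 70591/612.8 = 115.2 kip.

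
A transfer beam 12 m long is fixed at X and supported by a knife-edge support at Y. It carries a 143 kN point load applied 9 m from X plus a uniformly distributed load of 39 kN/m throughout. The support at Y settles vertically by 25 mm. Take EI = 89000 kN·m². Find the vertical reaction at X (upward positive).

R_X = 348.9 kN

Remove the prop at Y; the released (primary) structure is a cantilever built in at X.
Free-end deflection of the primary structure under the applied loading (downward +):
  point load 143 at a = 9: Pa²(3L − a)/(6EI) = 52124/EI
  UDL 39: wL⁴/(8EI) = 101088/EI
  δ_0 = 153212/EI
Flexibility coefficient — unit upward force at Y: δ_{YY} = L³/(3EI) = 576/EI.
With EI = 89000 kN·m²: δ_0 = 1.7215 m and δ_{YY} = 0.006472 m/kN.
Compatibility — the beam at Y must follow the support down by 0.025 m: δ_0 − R_Y·δ_{YY} = 0.025, so R_Y = (1.7215 − 0.025)/0.006472 = 262.1 kN.
Vertical equilibrium: R_X = ΣP − R_Y = 611 − 262.1 = 348.9 kN.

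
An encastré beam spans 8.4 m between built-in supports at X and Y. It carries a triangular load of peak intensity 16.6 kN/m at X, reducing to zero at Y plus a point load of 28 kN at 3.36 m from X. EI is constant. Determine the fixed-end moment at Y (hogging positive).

Release both end moments; the primary structure is a simply-supported span XY with redundants M_X and M_Y.
Simple-span end rotations at X and Y under the given loads:
  at X: triangular load, peak 16.6: w₀L³/(45EI) = 218.6/EI
  at Y: triangular load, peak 16.6: 7w₀L³/(360EI) = 191.3/EI
  at X: point load 28 at a = 3.36: Pab(L + b)/(6LEI) = 126.4/EI
  at Y: point load 28 at a = 3.36: Pab(L + a)/(6LEI) = 110.6/EI
  θ_X0 = 345.1/EI,  θ_Y0 = 301.9/EI
Flexibility coefficients: a unit moment at one end gives L/(3EI) there and L/(6EI) at the far end, so f₁₁ = f₂₂ = 2.8/EI and f₁₂ = f₂₁ = 1.4/EI.
Compatibility — zero rotation at each built-in end:
  2.8 M_X + 1.4 M_Y = 345.1
  1.4 M_X + 2.8 M_Y = 301.9
Solving the pair gives M_X = 92.43 kN·m and M_Y = 61.62 kN·m (hogging).

M_Y = 61.62 kN·m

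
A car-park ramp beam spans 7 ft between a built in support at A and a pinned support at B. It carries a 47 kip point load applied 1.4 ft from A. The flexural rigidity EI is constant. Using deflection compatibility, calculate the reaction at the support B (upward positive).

Release the roller at B. Primary structure: cantilever fixed at A.
Primary-structure tip deflection at B by superposition:
  point load 47 at a = 1.4: Pa²(3L − a)/(6EI) = 300.9/EI
Flexibility coefficient — unit upward force at B: δ_{BB} = L³/(3EI) = 114.3/EI.
Compatibility at B: δ_0 − R_B·δ_{BB} = 0, so R_B = 300.9/114.3 = 2.632 kip.

R_B = 2.632 kip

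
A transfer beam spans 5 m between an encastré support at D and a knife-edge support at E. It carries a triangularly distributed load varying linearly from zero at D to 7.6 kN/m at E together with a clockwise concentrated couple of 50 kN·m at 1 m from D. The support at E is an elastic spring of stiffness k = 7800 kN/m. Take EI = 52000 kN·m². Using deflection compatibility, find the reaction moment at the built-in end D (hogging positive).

M_D = 45.01 kN·m

Take the reaction at E as the redundant and release it; the primary structure is a cantilever fixed at D.
Primary-structure tip deflection at E by superposition:
  triangular load, peak 7.6 at the free end: 11w₀L⁴/(120EI) = 435.4/EI
  clockwise couple 50 at a = 1: M₀a(2L − a)/(2EI) = 225/EI
  δ_0 = 660.4/EI
Flexibility coefficient — unit upward force at E: δ_{EE} = L³/(3EI) = 41.67/EI.
With EI = 52000 kN·m²: δ_0 = 0.0127 m and δ_{EE} = 0.000801 m/kN.
Compatibility — the spring shortens by R_E/k under the reaction it provides: δ_0 − R_E·δ_{EE} = R_E/k. With 1/k = 0.000128 m/kN, R_E = δ_0 / (δ_{EE} + 1/k) = 0.0127 / (0.000801 + 0.000128) = 13.66 kN.
Moment equilibrium about D: M_D = Σ(load moments about D) − R_E·L = 113.3 − 13.66×5 = 45.01 kN·m.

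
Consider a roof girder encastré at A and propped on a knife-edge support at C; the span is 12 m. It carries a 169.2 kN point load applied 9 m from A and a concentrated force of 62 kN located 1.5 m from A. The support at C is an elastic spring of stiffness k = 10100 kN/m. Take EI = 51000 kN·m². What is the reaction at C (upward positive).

Choose R_C as the redundant. The primary structure is the cantilever fixed at A.
Deflection at C on the released cantilever, summing each load's contribution:
  point load 169.2 at a = 9: Pa²(3L − a)/(6EI) = 61673/EI
  point load 62 at a = 1.5: Pa²(3L − a)/(6EI) = 802.1/EI
  δ_0 = 62476/EI
Tip deflection under a unit load at C: L³/(3EI) = 576/EI.
With EI = 51000 kN·m²: δ_0 = 1.225 m and δ_{CC} = 0.011294 m/kN.
Compatibility — the spring shortens by R_C/k under the reaction it provides: δ_0 − R_C·δ_{CC} = R_C/k. With 1/k = 0.000099 m/kN, R_C = δ_0 / (δ_{CC} + 1/k) = 1.225 / (0.011294 + 0.000099) = 107.5 kN.

R_C = 107.5 kN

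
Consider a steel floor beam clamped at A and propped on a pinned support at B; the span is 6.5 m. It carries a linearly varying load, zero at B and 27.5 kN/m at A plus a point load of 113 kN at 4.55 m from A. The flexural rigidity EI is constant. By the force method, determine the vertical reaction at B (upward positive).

R_B = 81.55 kN

Release the roller at B. Primary structure: cantilever fixed at A.
Deflection at B on the released cantilever, summing each load's contribution:
  triangular load, peak 27.5 at the fixed end: w₀L⁴/(30EI) = 1636/EI
  point load 113 at a = 4.55: Pa²(3L − a)/(6EI) = 5829/EI
  δ_0 = 7465/EI
Flexibility coefficient — unit upward force at B: δ_{BB} = L³/(3EI) = 91.54/EI.
Compatibility at B: δ_0 − R_B·δ_{BB} = 0, so R_B = 7465/91.54 = 81.55 kN.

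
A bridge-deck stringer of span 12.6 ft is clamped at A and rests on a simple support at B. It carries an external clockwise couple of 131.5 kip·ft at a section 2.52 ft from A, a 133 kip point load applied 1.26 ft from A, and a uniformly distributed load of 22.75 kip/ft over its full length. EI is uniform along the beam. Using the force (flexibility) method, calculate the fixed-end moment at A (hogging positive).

M_A = 655.2 kip·ft

Release the roller at B. Primary structure: cantilever fixed at A.
Primary-structure tip deflection at B by superposition:
  clockwise couple 131.5 at a = 2.52: M₀a(2L − a)/(2EI) = 3758/EI
  point load 133 at a = 1.26: Pa²(3L − a)/(6EI) = 1286/EI
  UDL 22.75: wL⁴/(8EI) = 71676/EI
  δ_0 = 76720/EI
Tip deflection under a unit load at B: L³/(3EI) = 666.8/EI.
Compatibility at B: δ_0 − R_B·δ_{BB} = 0, so R_B = 76720/666.8 = 115.1 kip.
Moment equilibrium about A: M_A = Σ(load moments about A) − R_B·L = 2105 − 115.1×12.6 = 655.2 kip·ft.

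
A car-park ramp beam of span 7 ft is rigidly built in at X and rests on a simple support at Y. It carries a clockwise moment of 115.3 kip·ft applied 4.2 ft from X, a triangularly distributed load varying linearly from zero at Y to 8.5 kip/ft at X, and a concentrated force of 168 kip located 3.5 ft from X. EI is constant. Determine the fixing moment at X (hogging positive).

Release the roller at Y. Primary structure: cantilever fixed at X.
Deflection at Y on the released cantilever, summing each load's contribution:
  clockwise couple 115.3 at a = 4.2: M₀a(2L − a)/(2EI) = 2373/EI
  triangular load, peak 8.5 at the fixed end: w₀L⁴/(30EI) = 680.3/EI
  point load 168 at a = 3.5: Pa²(3L − a)/(6EI) = 6002/EI
  δ_0 = 9056/EI
Tip deflection under a unit load at Y: L³/(3EI) = 114.3/EI.
Compatibility at Y: δ_0 − R_Y·δ_{YY} = 0, so R_Y = 9056/114.3 = 79.2 kip.
Moment equilibrium about X: M_X = Σ(load moments about X) − R_Y·L = 772.7 − 79.2×7 = 218.3 kip·ft.

M_X = 218.3 kip·ft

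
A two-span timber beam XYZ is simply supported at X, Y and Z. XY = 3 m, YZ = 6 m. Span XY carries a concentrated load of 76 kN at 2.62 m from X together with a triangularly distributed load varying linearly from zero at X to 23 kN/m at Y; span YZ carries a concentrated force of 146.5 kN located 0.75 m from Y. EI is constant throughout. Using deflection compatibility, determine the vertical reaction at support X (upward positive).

R_X = -3.061 kN

Release continuity at Y by inserting a hinge; the redundant is the internal moment M_Y. The primary structure is two simply-supported spans XY and YZ.
Rotations at Y on the released spans (each span's end-slope, ×1/EI):
  span XY: point load 76 at a = 2.62: Pab(L + a)/(6LEI) = 23.62/EI
  span XY: triangular load, peak 23: w₀L³/(45EI) = 13.8/EI
  span YZ: point load 146.5 at a = 0.75: Pab(L + b)/(6LEI) = 180.3/EI
  relative rotation θ_0 = (37.42 + 180.3)/EI = 217.7/EI
A unit hogging moment at Y produces rotation L₁/(3EI) + L₂/(3EI) = 3/EI.
Compatibility: M_Y·(L₁+L₂)/(3EI) = θ_0, giving M_Y = 72.56 kN·m (hogging).
Span XY, ΣM about X with M_Y applied at Y: R_Y^{XY}·3 = 268.1 + 72.56, so R_Y^{XY} = 113.6 kN and R_X = 110.5 − 113.6 = -3.061 kN.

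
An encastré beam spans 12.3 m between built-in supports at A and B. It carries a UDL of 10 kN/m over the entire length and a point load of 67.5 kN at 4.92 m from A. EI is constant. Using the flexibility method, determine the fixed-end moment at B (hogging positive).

Release both end moments; the primary structure is a simply-supported span AB with redundants M_A and M_B.
Simple-span end rotations at A and B under the given loads:
  at A: UDL 10: wL³/(24EI) = 775.4/EI
  at B: UDL 10: wL³/(24EI) = 775.4/EI
  at A: point load 67.5 at a = 4.92: Pab(L + b)/(6LEI) = 653.6/EI
  at B: point load 67.5 at a = 4.92: Pab(L + a)/(6LEI) = 571.9/EI
  θ_A0 = 1429/EI,  θ_B0 = 1347/EI
Flexibility coefficients: a unit moment at one end gives L/(3EI) there and L/(6EI) at the far end, so f₁₁ = f₂₂ = 4.1/EI and f₁₂ = f₂₁ = 2.05/EI.
Compatibility — zero rotation at each built-in end:
  4.1 M_A + 2.05 M_B = 1429
  2.05 M_A + 4.1 M_B = 1347
Solving the pair gives M_A = 245.6 kN·m and M_B = 205.8 kN·m (hogging).

M_B = 205.8 kN·m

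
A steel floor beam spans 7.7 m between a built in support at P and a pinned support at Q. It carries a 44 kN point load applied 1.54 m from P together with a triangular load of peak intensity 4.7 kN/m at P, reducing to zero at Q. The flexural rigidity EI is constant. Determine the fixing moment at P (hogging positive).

M_P = 67.36 kN·m

Remove the prop at Q; the released (primary) structure is a cantilever built in at P.
Deflection at Q on the released cantilever, summing each load's contribution:
  point load 44 at a = 1.54: Pa²(3L − a)/(6EI) = 375/EI
  triangular load, peak 4.7 at the fixed end: w₀L⁴/(30EI) = 550.7/EI
  δ_0 = 925.7/EI
Flexibility coefficient — unit upward force at Q: δ_{QQ} = L³/(3EI) = 152.2/EI.
The prop prevents deflection at Q: R_Q = δ_0/δ_{QQ} = 925.7/152.2 = 6.083 kN.
Moment equilibrium about P: M_P = Σ(load moments about P) − R_Q·L = 114.2 − 6.083×7.7 = 67.36 kN·m.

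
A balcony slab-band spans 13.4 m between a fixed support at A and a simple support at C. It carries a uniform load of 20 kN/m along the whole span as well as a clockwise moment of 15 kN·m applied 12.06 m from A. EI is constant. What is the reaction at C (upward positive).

Remove the prop at C; the released (primary) structure is a cantilever built in at A.
Primary-structure tip deflection at C by superposition:
  UDL 20: wL⁴/(8EI) = 80604/EI
  clockwise couple 15 at a = 12.06: M₀a(2L − a)/(2EI) = 1333/EI
  δ_0 = 81938/EI
Flexibility coefficient — unit upward force at C: δ_{CC} = L³/(3EI) = 802/EI.
Compatibility at C: δ_0 − R_C·δ_{CC} = 0, so R_C = 81938/802 = 102.2 kN.

R_C = 102.2 kN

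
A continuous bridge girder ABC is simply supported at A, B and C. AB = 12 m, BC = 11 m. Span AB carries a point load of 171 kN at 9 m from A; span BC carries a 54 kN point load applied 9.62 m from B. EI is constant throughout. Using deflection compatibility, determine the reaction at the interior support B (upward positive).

Insert a hinge at B; M_B is the redundant, and each span becomes simply supported.
Rotations at B on the released spans (each span's end-slope, ×1/EI):
  span AB: point load 171 at a = 9: Pab(L + a)/(6LEI) = 1347/EI
  span BC: point load 54 at a = 9.62: Pab(L + b)/(6LEI) = 134.5/EI
  relative rotation θ_0 = (1347 + 134.5)/EI = 1481/EI
A unit hogging moment at B produces rotation L₁/(3EI) + L₂/(3EI) = 7.667/EI.
Compatibility: M_B·(L₁+L₂)/(3EI) = θ_0, giving M_B = 193.2 kN·m (hogging).
Span AB, ΣM about A with M_B applied at B: R_B^{AB}·12 = 1539 + 193.2, so R_B^{AB} = 144.3 kN and R_A = 171 − 144.3 = 26.65 kN.
Span BC, ΣM about C: R_B^{BC}·11 = 74.52 + 193.2, so R_B^{BC} = 24.34 kN and R_C = 54 − 24.34 = 29.66 kN.
R_B = 144.3 + 24.34 = 168.7 kN.

R_B = 168.7 kN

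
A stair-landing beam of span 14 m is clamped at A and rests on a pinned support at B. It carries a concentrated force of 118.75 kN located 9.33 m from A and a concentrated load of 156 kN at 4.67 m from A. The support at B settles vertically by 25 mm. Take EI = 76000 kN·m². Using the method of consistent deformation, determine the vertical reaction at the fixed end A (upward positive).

Release the roller at B. Primary structure: cantilever fixed at A.
Free-end deflection of the primary structure under the applied loading (downward +):
  point load 118.75 at a = 9.33: Pa²(3L − a)/(6EI) = 56285/EI
  point load 156 at a = 4.67: Pa²(3L − a)/(6EI) = 21167/EI
  δ_0 = 77453/EI
Tip deflection under a unit load at B: L³/(3EI) = 914.7/EI.
With EI = 76000 kN·m²: δ_0 = 1.0191 m and δ_{BB} = 0.012035 m/kN.
Compatibility — the beam at B must follow the support down by 0.025 m: δ_0 − R_B·δ_{BB} = 0.025, so R_B = (1.0191 − 0.025)/0.012035 = 82.6 kN.
Vertical equilibrium: R_A = ΣP − R_B = 274.8 − 82.6 = 192.1 kN.

R_A = 192.1 kN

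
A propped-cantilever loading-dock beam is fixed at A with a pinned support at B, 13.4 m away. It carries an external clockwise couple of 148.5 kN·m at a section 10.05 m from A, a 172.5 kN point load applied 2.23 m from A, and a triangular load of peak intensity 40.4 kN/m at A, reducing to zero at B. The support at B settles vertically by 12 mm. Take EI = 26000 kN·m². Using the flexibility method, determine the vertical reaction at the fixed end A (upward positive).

Choose R_B as the redundant. The primary structure is the cantilever fixed at A.
Free-end deflection of the primary structure under the applied loading (downward +):
  clockwise couple 148.5 at a = 10.05: M₀a(2L − a)/(2EI) = 12499/EI
  point load 172.5 at a = 2.23: Pa²(3L − a)/(6EI) = 5429/EI
  triangular load, peak 40.4 at the fixed end: w₀L⁴/(30EI) = 43419/EI
  δ_0 = 61347/EI
Flexibility coefficient — unit upward force at B: δ_{BB} = L³/(3EI) = 802/EI.
With EI = 26000 kN·m²: δ_0 = 2.3595 m and δ_{BB} = 0.030847 m/kN.
Compatibility — the beam at B must follow the support down by 0.012 m: δ_0 − R_B·δ_{BB} = 0.012, so R_B = (2.3595 − 0.012)/0.030847 = 76.1 kN.
Vertical equilibrium: R_A = ΣP − R_B = 443.2 − 76.1 = 367.1 kN.

R_A = 367.1 kN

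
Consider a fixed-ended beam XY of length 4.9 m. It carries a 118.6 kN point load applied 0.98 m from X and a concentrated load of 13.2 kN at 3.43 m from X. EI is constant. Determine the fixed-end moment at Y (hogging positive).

M_Y = 28.1 kN·m

Take the two fixed-end moments M_X, M_Y as redundants; the released structure is the simple span XY.
End rotations of the released simple span under the applied load (×1/EI):
  at X: point load 118.6 at a = 0.98: Pab(L + b)/(6LEI) = 136.7/EI
  at Y: point load 118.6 at a = 0.98: Pab(L + a)/(6LEI) = 91.12/EI
  at X: point load 13.2 at a = 3.43: Pab(L + b)/(6LEI) = 14.42/EI
  at Y: point load 13.2 at a = 3.43: Pab(L + a)/(6LEI) = 18.86/EI
  θ_X0 = 151.1/EI,  θ_Y0 = 110/EI
Flexibility coefficients: a unit moment at one end gives L/(3EI) there and L/(6EI) at the far end, so f₁₁ = f₂₂ = 1.633/EI and f₁₂ = f₂₁ = 0.8167/EI.
Compatibility — zero rotation at each built-in end:
  1.633 M_X + 0.8167 M_Y = 151.1
  0.8167 M_X + 1.633 M_Y = 110
Solving the pair gives M_X = 78.46 kN·m and M_Y = 28.1 kN·m (hogging).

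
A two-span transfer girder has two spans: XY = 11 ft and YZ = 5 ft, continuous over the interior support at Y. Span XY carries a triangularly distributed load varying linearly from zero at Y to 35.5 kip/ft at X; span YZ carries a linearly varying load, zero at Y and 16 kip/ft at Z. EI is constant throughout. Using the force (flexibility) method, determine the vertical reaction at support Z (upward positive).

Release continuity at Y by inserting a hinge; the redundant is the internal moment M_Y. The primary structure is two simply-supported spans XY and YZ.
End slopes at the hinge Y, treating each span as simply supported:
  span XY: triangular load, peak 35.5: 7w₀L³/(360EI) = 918.8/EI
  span YZ: triangular load, peak 16: 7w₀L³/(360EI) = 38.89/EI
  relative rotation θ_0 = (918.8 + 38.89)/EI = 957.6/EI
A unit hogging moment at Y produces rotation L₁/(3EI) + L₂/(3EI) = 5.333/EI.
Slope continuity at Y: θ_0 = M_Y·5.333/EI, so M_Y = 957.6/5.333 = 179.6 kip·ft (hogging).
Span YZ, ΣM about Z: R_Y^{YZ}·5 = 66.67 + 179.6, so R_Y^{YZ} = 49.25 kip and R_Z = 40 − 49.25 = -9.245 kip.

R_Z = -9.245 kip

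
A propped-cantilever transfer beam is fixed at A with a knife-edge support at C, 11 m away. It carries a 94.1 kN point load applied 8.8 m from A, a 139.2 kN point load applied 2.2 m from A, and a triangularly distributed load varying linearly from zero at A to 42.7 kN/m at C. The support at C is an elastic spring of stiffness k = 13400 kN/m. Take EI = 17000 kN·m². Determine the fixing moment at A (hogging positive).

Take the reaction at C as the redundant and release it; the primary structure is a cantilever fixed at A.
Free-end deflection of the primary structure under the applied loading (downward +):
  point load 94.1 at a = 8.8: Pa²(3L − a)/(6EI) = 29391/EI
  point load 139.2 at a = 2.2: Pa²(3L − a)/(6EI) = 3458/EI
  triangular load, peak 42.7 at the free end: 11w₀L⁴/(120EI) = 57307/EI
  δ_0 = 90157/EI
Flexibility coefficient — unit upward force at C: δ_{CC} = L³/(3EI) = 443.7/EI.
With EI = 17000 kN·m²: δ_0 = 5.3034 m and δ_{CC} = 0.026098 m/kN.
Compatibility — the spring shortens by R_C/k under the reaction it provides: δ_0 − R_C·δ_{CC} = R_C/k. With 1/k = 0.000075 m/kN, R_C = δ_0 / (δ_{CC} + 1/k) = 5.3034 / (0.026098 + 0.000075) = 202.6 kN.
Moment equilibrium about A: M_A = Σ(load moments about A) − R_C·L = 2857 − 202.6×11 = 627.6 kN·m.

M_A = 627.6 kN·m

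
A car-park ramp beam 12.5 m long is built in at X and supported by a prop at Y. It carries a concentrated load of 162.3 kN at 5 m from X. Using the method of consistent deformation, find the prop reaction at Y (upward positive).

Remove the prop at Y; the released (primary) structure is a cantilever built in at X.
Deflection at Y on the released cantilever, summing each load's contribution:
  point load 162.3 at a = 5: Pa²(3L − a)/(6EI) = 21978/EI
Flexibility coefficient — unit upward force at Y: δ_{YY} = L³/(3EI) = 651/EI.
The prop prevents deflection at Y: R_Y = δ_0/δ_{YY} = 21978/651 = 33.76 kN.

R_Y = 33.76 kN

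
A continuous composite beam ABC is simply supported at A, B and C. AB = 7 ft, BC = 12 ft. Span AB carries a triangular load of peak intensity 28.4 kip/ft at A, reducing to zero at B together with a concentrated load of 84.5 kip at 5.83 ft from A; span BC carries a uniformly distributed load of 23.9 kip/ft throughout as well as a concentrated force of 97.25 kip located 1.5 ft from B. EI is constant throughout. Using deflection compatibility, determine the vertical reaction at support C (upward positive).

Take M_B as the redundant. Released structure: two simple spans AB and BC with a hinge at B.
End slopes at the hinge B, treating each span as simply supported:
  span AB: triangular load, peak 28.4: 7w₀L³/(360EI) = 189.4/EI
  span AB: point load 84.5 at a = 5.83: Pab(L + a)/(6LEI) = 176.1/EI
  span BC: UDL 23.9: wL³/(24EI) = 1721/EI
  span BC: point load 97.25 at a = 1.5: Pab(L + b)/(6LEI) = 478.7/EI
  relative rotation θ_0 = (365.5 + 2199)/EI = 2565/EI
A unit hogging moment at B produces rotation L₁/(3EI) + L₂/(3EI) = 6.333/EI.
Slope continuity at B: θ_0 = M_B·6.333/EI, so M_B = 2565/6.333 = 405 kip·ft (hogging).
Span BC, ΣM about C: R_B^{BC}·12 = 2742 + 405, so R_B^{BC} = 262.2 kip and R_C = 384.1 − 262.2 = 121.8 kip.

R_C = 121.8 kip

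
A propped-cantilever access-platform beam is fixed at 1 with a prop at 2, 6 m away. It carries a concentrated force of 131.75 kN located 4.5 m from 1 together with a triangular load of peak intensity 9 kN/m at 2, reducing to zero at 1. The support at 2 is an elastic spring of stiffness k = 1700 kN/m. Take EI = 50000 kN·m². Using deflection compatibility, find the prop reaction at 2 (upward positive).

R_2 = 69.74 kN

Remove the prop at 2; the released (primary) structure is a cantilever built in at 1.
Downward deflection at the released point 2 due to the loads:
  point load 131.75 at a = 4.5: Pa²(3L − a)/(6EI) = 6003/EI
  triangular load, peak 9 at the free end: 11w₀L⁴/(120EI) = 1069/EI
  δ_0 = 7072/EI
Flexibility coefficient — unit upward force at 2: δ_{22} = L³/(3EI) = 72/EI.
With EI = 50000 kN·m²: δ_0 = 0.14144 m and δ_{22} = 0.00144 m/kN.
Compatibility — the spring shortens by R_2/k under the reaction it provides: δ_0 − R_2·δ_{22} = R_2/k. With 1/k = 0.000588 m/kN, R_2 = δ_0 / (δ_{22} + 1/k) = 0.14144 / (0.00144 + 0.000588) = 69.74 kN.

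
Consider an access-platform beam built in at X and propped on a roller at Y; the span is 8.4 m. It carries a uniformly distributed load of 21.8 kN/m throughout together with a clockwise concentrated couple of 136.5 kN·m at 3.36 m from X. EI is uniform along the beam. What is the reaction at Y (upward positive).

R_Y = 84.27 kN

Release the roller at Y. Primary structure: cantilever fixed at X.
Free-end deflection of the primary structure under the applied loading (downward +):
  UDL 21.8: wL⁴/(8EI) = 13567/EI
  clockwise couple 136.5 at a = 3.36: M₀a(2L − a)/(2EI) = 3082/EI
  δ_0 = 16649/EI
Tip deflection under a unit load at Y: L³/(3EI) = 197.6/EI.
The prop prevents deflection at Y: R_Y = δ_0/δ_{YY} = 16649/197.6 = 84.27 kN.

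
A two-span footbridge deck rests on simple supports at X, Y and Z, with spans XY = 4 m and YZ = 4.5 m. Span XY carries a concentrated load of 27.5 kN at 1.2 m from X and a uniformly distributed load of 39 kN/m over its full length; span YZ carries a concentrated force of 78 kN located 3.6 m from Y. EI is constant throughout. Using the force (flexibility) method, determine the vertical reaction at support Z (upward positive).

Release continuity at Y by inserting a hinge; the redundant is the internal moment M_Y. The primary structure is two simply-supported spans XY and YZ.
Rotations at Y on the released spans (each span's end-slope, ×1/EI):
  span XY: point load 27.5 at a = 1.2: Pab(L + a)/(6LEI) = 20.02/EI
  span XY: UDL 39: wL³/(24EI) = 104/EI
  span YZ: point load 78 at a = 3.6: Pab(L + b)/(6LEI) = 50.54/EI
  relative rotation θ_0 = (124 + 50.54)/EI = 174.6/EI
A unit hogging moment at Y produces rotation L₁/(3EI) + L₂/(3EI) = 2.833/EI.
Compatibility: M_Y·(L₁+L₂)/(3EI) = θ_0, giving M_Y = 61.61 kN·m (hogging).
Span YZ, ΣM about Z: R_Y^{YZ}·4.5 = 70.2 + 61.61, so R_Y^{YZ} = 29.29 kN and R_Z = 78 − 29.29 = 48.71 kN.

R_Z = 48.71 kN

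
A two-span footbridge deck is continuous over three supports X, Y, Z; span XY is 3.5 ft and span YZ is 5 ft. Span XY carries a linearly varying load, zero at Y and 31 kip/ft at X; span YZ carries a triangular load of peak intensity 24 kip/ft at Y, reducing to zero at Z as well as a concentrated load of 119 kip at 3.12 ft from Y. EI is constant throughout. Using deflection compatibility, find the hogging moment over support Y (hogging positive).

Release continuity at Y by inserting a hinge; the redundant is the internal moment M_Y. The primary structure is two simply-supported spans XY and YZ.
End slopes at the hinge Y, treating each span as simply supported:
  span XY: triangular load, peak 31: 7w₀L³/(360EI) = 25.84/EI
  span YZ: triangular load, peak 24: w₀L³/(45EI) = 66.67/EI
  span YZ: point load 119 at a = 3.12: Pab(L + b)/(6LEI) = 160.1/EI
  relative rotation θ_0 = (25.84 + 226.7)/EI = 252.6/EI
A unit hogging moment at Y produces rotation L₁/(3EI) + L₂/(3EI) = 2.833/EI.
Slope continuity at Y: θ_0 = M_Y·2.833/EI, so M_Y = 252.6/2.833 = 89.15 kip·ft (hogging).

M_Y = 89.15 kip·ft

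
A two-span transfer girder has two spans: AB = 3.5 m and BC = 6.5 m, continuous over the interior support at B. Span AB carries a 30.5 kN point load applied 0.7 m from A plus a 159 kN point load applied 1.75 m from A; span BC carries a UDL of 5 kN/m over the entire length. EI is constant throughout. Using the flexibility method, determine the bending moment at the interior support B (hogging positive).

M_B = 57.27 kN·m

Insert a hinge at B; M_B is the redundant, and each span becomes simply supported.
Rotations at B on the released spans (each span's end-slope, ×1/EI):
  span AB: point load 30.5 at a = 0.7: Pab(L + a)/(6LEI) = 11.96/EI
  span AB: point load 159 at a = 1.75: Pab(L + a)/(6LEI) = 121.7/EI
  span BC: UDL 5: wL³/(24EI) = 57.21/EI
  relative rotation θ_0 = (133.7 + 57.21)/EI = 190.9/EI
A unit hogging moment at B produces rotation L₁/(3EI) + L₂/(3EI) = 3.333/EI.
Compatibility: M_B·(L₁+L₂)/(3EI) = θ_0, giving M_B = 57.27 kN·m (hogging).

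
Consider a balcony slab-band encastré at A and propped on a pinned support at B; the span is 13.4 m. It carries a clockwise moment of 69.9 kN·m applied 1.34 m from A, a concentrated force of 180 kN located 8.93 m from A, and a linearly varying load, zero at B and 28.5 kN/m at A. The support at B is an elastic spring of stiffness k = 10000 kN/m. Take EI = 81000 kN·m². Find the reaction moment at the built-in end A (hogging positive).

Take the reaction at B as the redundant and release it; the primary structure is a cantilever fixed at A.
Downward deflection at the released point B due to the loads:
  clockwise couple 69.9 at a = 1.34: M₀a(2L − a)/(2EI) = 1192/EI
  point load 180 at a = 8.93: Pa²(3L − a)/(6EI) = 74809/EI
  triangular load, peak 28.5 at the fixed end: w₀L⁴/(30EI) = 30630/EI
  δ_0 = 106631/EI
Flexibility coefficient — unit upward force at B: δ_{BB} = L³/(3EI) = 802/EI.
With EI = 81000 kN·m²: δ_0 = 1.3164 m and δ_{BB} = 0.009902 m/kN.
Compatibility — the spring shortens by R_B/k under the reaction it provides: δ_0 − R_B·δ_{BB} = R_B/k. With 1/k = 0.0001 m/kN, R_B = δ_0 / (δ_{BB} + 1/k) = 1.3164 / (0.009902 + 0.0001) = 131.6 kN.
Moment equilibrium about A: M_A = Σ(load moments about A) − R_B·L = 2530 − 131.6×13.4 = 766.5 kN·m.

M_A = 766.5 kN·m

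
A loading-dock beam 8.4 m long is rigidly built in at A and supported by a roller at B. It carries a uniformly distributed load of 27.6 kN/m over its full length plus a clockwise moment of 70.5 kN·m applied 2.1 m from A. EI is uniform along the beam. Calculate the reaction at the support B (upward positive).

R_B = 92.45 kN

Take the reaction at B as the redundant and release it; the primary structure is a cantilever fixed at A.
Primary-structure tip deflection at B by superposition:
  UDL 27.6: wL⁴/(8EI) = 17177/EI
  clockwise couple 70.5 at a = 2.1: M₀a(2L − a)/(2EI) = 1088/EI
  δ_0 = 18265/EI
Tip deflection under a unit load at B: L³/(3EI) = 197.6/EI.
Compatibility at B: δ_0 − R_B·δ_{BB} = 0, so R_B = 18265/197.6 = 92.45 kN.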